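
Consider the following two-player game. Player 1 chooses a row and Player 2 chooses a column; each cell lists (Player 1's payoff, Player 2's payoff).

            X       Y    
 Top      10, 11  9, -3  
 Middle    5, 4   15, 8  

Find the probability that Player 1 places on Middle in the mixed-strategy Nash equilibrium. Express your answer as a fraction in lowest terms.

7/9

Player 1's mix p on Top must make Player 2 indifferent between X and Y.
Player 2's payoff from X: 11p + 4(1−p). From Y: (-3)p + 8(1−p).
Set equal: 14p = 4(1−p) → p = 4/18 = 2/9.
Probability on Middle is 1 − 2/9 = 7/9.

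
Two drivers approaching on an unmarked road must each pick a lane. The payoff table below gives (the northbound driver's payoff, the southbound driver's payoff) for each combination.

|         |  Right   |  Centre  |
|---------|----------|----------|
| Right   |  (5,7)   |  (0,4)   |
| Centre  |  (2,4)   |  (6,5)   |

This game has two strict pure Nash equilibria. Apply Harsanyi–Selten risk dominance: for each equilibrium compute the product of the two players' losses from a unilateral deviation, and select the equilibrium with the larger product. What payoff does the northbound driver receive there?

At both Right: the northbound driver loses 5 − 2 = 3 by deviating; the southbound driver loses 7 − 4 = 3. Product = 3·3 = 9.
At both Centre: the northbound driver loses 6 − 0 = 6 by deviating; the southbound driver loses 5 − 4 = 1. Product = 6·1 = 6.
9 > 6, so both Right is risk-dominant. The northbound driver's payoff there is 5.

5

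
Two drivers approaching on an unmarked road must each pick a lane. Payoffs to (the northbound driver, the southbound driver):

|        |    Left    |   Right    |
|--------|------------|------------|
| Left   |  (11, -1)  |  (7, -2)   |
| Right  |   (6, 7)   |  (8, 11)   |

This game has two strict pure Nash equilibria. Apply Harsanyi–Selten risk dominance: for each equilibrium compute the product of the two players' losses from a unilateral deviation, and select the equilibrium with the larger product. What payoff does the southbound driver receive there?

-1

At both Left: the northbound driver loses 11 − 6 = 5 by deviating; the southbound driver loses -1 − (-2) = 1. Product = 5·1 = 5.
At both Right: the northbound driver loses 8 − 7 = 1 by deviating; the southbound driver loses 11 − 7 = 4. Product = 1·4 = 4.
5 > 4, so both Left is risk-dominant. The southbound driver's payoff there is -1.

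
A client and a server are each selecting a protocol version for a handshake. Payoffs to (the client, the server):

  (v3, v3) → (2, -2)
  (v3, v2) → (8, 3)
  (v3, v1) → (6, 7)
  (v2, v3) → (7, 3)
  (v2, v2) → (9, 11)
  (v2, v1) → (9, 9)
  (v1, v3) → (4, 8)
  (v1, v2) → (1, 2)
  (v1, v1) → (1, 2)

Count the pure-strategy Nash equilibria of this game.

Both v2: the client gets 9 (best alternative 8); the server gets 11 (best alternative 9). Neither deviates — NE.
Both v1 is not a NE: the client would switch to v2 (9 > 1).
No other cell survives both best-response checks, so there is 1 pure NE.

1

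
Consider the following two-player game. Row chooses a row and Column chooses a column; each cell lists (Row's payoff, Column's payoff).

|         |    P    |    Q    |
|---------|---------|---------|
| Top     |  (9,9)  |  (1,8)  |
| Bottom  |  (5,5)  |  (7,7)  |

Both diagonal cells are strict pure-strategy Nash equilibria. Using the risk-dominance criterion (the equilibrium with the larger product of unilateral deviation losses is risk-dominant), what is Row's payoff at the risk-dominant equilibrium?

7

At (Top, P): Row loses 9 − 5 = 4 by deviating; Column loses 9 − 8 = 1. Product = 4·1 = 4.
At (Bottom, Q): Row loses 7 − 1 = 6 by deviating; Column loses 7 − 5 = 2. Product = 6·2 = 12.
12 > 4, so (Bottom, Q) is risk-dominant. Row's payoff there is 7.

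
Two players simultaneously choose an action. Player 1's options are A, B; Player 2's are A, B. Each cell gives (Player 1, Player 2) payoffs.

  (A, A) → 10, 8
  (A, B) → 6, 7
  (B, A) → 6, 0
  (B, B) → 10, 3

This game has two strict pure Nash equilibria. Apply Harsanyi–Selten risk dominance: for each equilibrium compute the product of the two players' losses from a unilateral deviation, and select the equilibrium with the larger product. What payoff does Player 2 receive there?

3

At both A: Player 1 loses 10 − 6 = 4 by deviating; Player 2 loses 8 − 7 = 1. Product = 4·1 = 4.
At both B: Player 1 loses 10 − 6 = 4 by deviating; Player 2 loses 3 − 0 = 3. Product = 4·3 = 12.
12 > 4, so both B is risk-dominant. Player 2's payoff there is 3.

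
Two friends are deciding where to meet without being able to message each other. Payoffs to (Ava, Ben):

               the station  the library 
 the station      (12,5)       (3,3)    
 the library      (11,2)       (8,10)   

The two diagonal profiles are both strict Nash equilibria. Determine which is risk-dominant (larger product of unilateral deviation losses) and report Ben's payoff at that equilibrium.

At both the station: Ava loses 12 − 11 = 1 by deviating; Ben loses 5 − 3 = 2. Product = 1·2 = 2.
At both the library: Ava loses 8 − 3 = 5 by deviating; Ben loses 10 − 2 = 8. Product = 5·8 = 40.
40 > 2, so both the library is risk-dominant. Ben's payoff there is 10.

10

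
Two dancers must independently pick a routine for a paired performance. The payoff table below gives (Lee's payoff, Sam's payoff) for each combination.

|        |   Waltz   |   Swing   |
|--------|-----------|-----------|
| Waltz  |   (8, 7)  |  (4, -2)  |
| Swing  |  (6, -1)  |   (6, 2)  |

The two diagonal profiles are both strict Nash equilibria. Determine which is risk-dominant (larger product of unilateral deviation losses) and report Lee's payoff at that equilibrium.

8

At both Waltz: Lee loses 8 − 6 = 2 by deviating; Sam loses 7 − (-2) = 9. Product = 2·9 = 18.
At both Swing: Lee loses 6 − 4 = 2 by deviating; Sam loses 2 − (-1) = 3. Product = 2·3 = 6.
18 > 6, so both Waltz is risk-dominant. Lee's payoff there is 8.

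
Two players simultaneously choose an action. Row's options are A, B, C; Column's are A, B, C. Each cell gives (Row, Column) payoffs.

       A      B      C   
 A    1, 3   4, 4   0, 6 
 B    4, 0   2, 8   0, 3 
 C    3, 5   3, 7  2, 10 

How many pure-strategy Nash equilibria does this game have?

1

Both C: Row gets 2 (best alternative 0); Column gets 10 (best alternative 7). Neither deviates — NE.
Both B is not a NE: Row would switch to A (4 > 2).
No other cell survives both best-response checks, so there is 1 pure NE.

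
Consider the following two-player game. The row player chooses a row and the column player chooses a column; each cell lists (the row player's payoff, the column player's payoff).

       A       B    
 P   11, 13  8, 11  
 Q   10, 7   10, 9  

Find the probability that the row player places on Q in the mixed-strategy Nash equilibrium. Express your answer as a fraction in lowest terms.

1/2

The row player's mix p on P must make the column player indifferent between A and B.
The column player's payoff from A: 13p + 7(1−p). From B: 11p + 9(1−p).
Set equal: 2p = 2(1−p) → p = 2/4 = 1/2.
Probability on Q is 1 − 1/2 = 1/2.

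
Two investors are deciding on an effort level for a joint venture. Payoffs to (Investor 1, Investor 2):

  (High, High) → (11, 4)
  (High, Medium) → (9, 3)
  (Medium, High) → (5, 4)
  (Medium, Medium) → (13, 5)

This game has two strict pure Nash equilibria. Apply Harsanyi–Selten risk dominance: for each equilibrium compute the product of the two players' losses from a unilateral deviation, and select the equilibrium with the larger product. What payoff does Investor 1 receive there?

At both High: Investor 1 loses 11 − 5 = 6 by deviating; Investor 2 loses 4 − 3 = 1. Product = 6·1 = 6.
At both Medium: Investor 1 loses 13 − 9 = 4 by deviating; Investor 2 loses 5 − 4 = 1. Product = 4·1 = 4.
6 > 4, so both High is risk-dominant. Investor 1's payoff there is 11.

11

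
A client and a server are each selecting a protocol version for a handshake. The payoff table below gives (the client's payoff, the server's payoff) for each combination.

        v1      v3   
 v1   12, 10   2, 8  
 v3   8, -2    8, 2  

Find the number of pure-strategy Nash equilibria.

2

Both v1: the client gets 12 (best alternative 8); the server gets 10 (best alternative 8). Neither deviates — NE.
Both v3: the client gets 8 (best alternative 2); the server gets 2 (best alternative -2). Neither deviates — NE.
(v1, v3) is not a NE: the client would switch to v3 (8 > 2).
No other cell survives both best-response checks, so there are 2 pure NE.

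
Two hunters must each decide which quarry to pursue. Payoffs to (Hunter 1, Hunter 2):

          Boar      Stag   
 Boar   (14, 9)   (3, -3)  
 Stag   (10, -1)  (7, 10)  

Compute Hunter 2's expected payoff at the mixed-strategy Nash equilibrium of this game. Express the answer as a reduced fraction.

Hunter 1 mixes with probability p on Boar, chosen so Hunter 2 is indifferent: 9p + (-1)(1−p) = (-3)p + 10(1−p) gives p = 11/23.
Hunter 2's expected payoff is 9·11/23 + (-1)·12/23 = 87/23.

87/23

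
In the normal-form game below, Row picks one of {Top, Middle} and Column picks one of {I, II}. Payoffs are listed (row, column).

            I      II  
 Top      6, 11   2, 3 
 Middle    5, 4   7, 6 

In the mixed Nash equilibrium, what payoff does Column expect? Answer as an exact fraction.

Row mixes with probability p on Top, chosen so Column is indifferent: 11p + 4(1−p) = 3p + 6(1−p) gives p = 1/5.
Column's expected payoff is 11·1/5 + 4·4/5 = 27/5.

27/5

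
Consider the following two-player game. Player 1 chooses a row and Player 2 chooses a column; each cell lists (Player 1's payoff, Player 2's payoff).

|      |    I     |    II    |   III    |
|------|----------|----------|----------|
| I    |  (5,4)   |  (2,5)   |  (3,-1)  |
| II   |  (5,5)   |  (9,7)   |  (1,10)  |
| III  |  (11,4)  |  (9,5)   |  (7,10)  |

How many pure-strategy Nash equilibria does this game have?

1

Both III: Player 1 gets 7 (best alternative 3); Player 2 gets 10 (best alternative 5). Neither deviates — NE.
Both II is not a NE: Player 2 would switch to III (10 > 7).
No other cell survives both best-response checks, so there is 1 pure NE.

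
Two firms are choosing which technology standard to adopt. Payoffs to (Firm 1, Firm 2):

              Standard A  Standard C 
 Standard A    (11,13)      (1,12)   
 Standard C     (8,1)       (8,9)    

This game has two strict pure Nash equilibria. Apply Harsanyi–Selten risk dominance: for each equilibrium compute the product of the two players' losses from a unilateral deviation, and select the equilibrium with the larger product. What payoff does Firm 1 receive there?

At both Standard A: Firm 1 loses 11 − 8 = 3 by deviating; Firm 2 loses 13 − 12 = 1. Product = 3·1 = 3.
At both Standard C: Firm 1 loses 8 − 1 = 7 by deviating; Firm 2 loses 9 − 1 = 8. Product = 7·8 = 56.
56 > 3, so both Standard C is risk-dominant. Firm 1's payoff there is 8.

8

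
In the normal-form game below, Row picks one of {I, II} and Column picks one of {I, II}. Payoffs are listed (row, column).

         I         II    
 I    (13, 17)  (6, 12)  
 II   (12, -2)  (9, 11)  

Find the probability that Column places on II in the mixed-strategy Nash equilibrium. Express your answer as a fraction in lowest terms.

Column's mix q on I must make Row indifferent between I and II.
Row's payoff from I: 13q + 6(1−q). From II: 12q + 9(1−q).
Set equal: 1q = 3(1−q) → q = 3/4.
Probability on II is 1 − 3/4 = 1/4.

1/4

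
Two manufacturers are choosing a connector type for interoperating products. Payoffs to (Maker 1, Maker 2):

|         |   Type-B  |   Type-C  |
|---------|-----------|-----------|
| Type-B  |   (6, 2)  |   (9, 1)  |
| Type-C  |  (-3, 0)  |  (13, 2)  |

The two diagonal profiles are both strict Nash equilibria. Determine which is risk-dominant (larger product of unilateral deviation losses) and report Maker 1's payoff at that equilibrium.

6

At both Type-B: Maker 1 loses 6 − (-3) = 9 by deviating; Maker 2 loses 2 − 1 = 1. Product = 9·1 = 9.
At both Type-C: Maker 1 loses 13 − 9 = 4 by deviating; Maker 2 loses 2 − 0 = 2. Product = 4·2 = 8.
9 > 8, so both Type-B is risk-dominant. Maker 1's payoff there is 6.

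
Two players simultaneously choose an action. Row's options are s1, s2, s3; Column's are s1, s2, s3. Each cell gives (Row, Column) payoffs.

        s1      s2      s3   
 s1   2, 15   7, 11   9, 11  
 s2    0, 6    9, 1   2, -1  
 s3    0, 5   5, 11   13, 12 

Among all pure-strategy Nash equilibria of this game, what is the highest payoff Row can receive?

Both s1 is a pure NE (Row: 2 ≥ 0; Column: 15 ≥ 11). Row gets 2.
Both s3 is a pure NE (Row: 13 ≥ 9; Column: 12 ≥ 11). Row gets 13.
Every other cell has a profitable deviation for at least one player. Highest of {2, 13} is 13.

13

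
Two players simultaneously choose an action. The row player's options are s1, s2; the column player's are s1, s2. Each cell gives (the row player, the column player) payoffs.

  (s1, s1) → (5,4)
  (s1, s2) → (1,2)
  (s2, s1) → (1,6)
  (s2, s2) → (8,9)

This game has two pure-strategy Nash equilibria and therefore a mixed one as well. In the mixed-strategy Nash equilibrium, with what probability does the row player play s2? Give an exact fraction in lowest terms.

The row player's mix p on s1 must make the column player indifferent between s1 and s2.
The column player's payoff from s1: 4p + 6(1−p). From s2: 2p + 9(1−p).
Set equal: 2p = 3(1−p) → p = 3/5.
Probability on s2 is 1 − 3/5 = 2/5.

2/5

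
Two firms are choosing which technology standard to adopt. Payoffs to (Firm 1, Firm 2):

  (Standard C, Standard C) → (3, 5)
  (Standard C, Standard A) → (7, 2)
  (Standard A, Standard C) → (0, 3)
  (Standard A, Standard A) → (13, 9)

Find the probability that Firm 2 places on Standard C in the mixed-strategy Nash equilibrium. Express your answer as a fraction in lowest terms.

2/3

Firm 2's mix q on Standard C must make Firm 1 indifferent between Standard C and Standard A.
Firm 1's payoff from Standard C: 3q + 7(1−q). From Standard A: 0q + 13(1−q).
Set equal: 3q = 6(1−q) → q = 6/9 = 2/3.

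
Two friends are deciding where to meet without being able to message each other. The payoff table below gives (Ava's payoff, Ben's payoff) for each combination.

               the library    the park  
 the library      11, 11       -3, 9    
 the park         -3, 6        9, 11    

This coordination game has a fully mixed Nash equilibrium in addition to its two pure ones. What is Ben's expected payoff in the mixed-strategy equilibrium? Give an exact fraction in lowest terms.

Ava mixes with probability p on the library, chosen so Ben is indifferent: 11p + 6(1−p) = 9p + 11(1−p) gives p = 5/7.
Ben's expected payoff is 11·5/7 + 6·2/7 = 67/7.

67/7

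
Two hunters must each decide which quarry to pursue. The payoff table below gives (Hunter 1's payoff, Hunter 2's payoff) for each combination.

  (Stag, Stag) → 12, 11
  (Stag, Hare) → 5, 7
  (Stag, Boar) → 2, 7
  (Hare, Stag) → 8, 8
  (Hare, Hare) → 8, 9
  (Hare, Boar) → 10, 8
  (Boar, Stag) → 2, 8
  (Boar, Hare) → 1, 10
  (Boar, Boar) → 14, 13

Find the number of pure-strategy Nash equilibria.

3

Both Stag: Hunter 1 gets 12 (best alternative 8); Hunter 2 gets 11 (best alternative 7). Neither deviates — NE.
Both Hare: Hunter 1 gets 8 (best alternative 5); Hunter 2 gets 9 (best alternative 8). Neither deviates — NE.
Both Boar: Hunter 1 gets 14 (best alternative 10); Hunter 2 gets 13 (best alternative 10). Neither deviates — NE.
(Stag, Boar) is not a NE: Hunter 1 would switch to Boar (14 > 2).
No other cell survives both best-response checks, so there are 3 pure NE.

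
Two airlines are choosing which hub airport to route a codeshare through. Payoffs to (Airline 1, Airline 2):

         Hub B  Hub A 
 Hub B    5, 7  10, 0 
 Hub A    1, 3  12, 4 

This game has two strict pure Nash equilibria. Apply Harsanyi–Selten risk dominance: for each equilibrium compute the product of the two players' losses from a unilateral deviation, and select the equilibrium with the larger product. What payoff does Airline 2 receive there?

7

At both Hub B: Airline 1 loses 5 − 1 = 4 by deviating; Airline 2 loses 7 − 0 = 7. Product = 4·7 = 28.
At both Hub A: Airline 1 loses 12 − 10 = 2 by deviating; Airline 2 loses 4 − 3 = 1. Product = 2·1 = 2.
28 > 2, so both Hub B is risk-dominant. Airline 2's payoff there is 7.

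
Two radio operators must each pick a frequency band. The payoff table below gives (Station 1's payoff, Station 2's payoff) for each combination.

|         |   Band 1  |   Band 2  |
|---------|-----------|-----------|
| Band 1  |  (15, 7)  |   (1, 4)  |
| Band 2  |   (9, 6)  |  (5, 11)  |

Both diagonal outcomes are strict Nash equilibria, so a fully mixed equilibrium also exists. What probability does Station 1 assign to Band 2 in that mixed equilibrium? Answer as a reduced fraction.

3/8

Station 1's mix p on Band 1 must make Station 2 indifferent between Band 1 and Band 2.
Station 2's payoff from Band 1: 7p + 6(1−p). From Band 2: 4p + 11(1−p).
Set equal: 3p = 5(1−p) → p = 5/8.
Probability on Band 2 is 1 − 5/8 = 3/8.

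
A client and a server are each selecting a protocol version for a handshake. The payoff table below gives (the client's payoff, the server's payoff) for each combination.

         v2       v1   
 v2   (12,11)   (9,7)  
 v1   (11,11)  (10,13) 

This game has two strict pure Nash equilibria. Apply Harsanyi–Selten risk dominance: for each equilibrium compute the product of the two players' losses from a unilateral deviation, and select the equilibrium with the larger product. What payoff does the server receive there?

11

At both v2: the client loses 12 − 11 = 1 by deviating; the server loses 11 − 7 = 4. Product = 1·4 = 4.
At both v1: the client loses 10 − 9 = 1 by deviating; the server loses 13 − 11 = 2. Product = 1·2 = 2.
4 > 2, so both v2 is risk-dominant. The server's payoff there is 11.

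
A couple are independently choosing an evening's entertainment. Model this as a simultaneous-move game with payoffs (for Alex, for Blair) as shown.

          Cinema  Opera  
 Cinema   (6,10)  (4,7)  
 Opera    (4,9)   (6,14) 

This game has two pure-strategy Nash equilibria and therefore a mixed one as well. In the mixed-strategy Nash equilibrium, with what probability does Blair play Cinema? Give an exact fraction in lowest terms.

1/2

Blair's mix q on Cinema must make Alex indifferent between Cinema and Opera.
Alex's payoff from Cinema: 6q + 4(1−q). From Opera: 4q + 6(1−q).
Set equal: 2q = 2(1−q) → q = 2/4 = 1/2.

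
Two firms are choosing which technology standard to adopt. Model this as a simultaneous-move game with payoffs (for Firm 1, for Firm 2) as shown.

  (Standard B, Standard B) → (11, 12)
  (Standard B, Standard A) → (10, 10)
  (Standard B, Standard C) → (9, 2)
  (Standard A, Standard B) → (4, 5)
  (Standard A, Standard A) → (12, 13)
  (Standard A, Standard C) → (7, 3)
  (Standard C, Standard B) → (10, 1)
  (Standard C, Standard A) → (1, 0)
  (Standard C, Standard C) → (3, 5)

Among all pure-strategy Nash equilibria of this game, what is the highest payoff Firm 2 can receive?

Both Standard B is a pure NE (Firm 1: 11 ≥ 10; Firm 2: 12 ≥ 10). Firm 2 gets 12.
Both Standard A is a pure NE (Firm 1: 12 ≥ 10; Firm 2: 13 ≥ 5). Firm 2 gets 13.
Every other cell has a profitable deviation for at least one player. Highest of {12, 13} is 13.

13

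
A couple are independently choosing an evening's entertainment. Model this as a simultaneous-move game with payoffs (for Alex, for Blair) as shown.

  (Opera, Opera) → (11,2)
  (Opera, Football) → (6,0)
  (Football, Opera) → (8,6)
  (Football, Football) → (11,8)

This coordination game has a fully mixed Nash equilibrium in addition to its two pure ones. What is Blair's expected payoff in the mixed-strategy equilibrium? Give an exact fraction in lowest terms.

Alex mixes with probability p on Opera, chosen so Blair is indifferent: 2p + 6(1−p) = 0p + 8(1−p) gives p = 1/2.
Blair's expected payoff is 2·1/2 + 6·1/2 = 4.

4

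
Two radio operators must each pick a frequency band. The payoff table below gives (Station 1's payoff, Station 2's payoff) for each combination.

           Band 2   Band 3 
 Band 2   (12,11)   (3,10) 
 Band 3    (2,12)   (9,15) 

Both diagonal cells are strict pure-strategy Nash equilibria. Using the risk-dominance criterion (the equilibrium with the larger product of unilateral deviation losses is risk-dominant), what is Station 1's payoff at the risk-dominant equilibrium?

At both Band 2: Station 1 loses 12 − 2 = 10 by deviating; Station 2 loses 11 − 10 = 1. Product = 10·1 = 10.
At both Band 3: Station 1 loses 9 − 3 = 6 by deviating; Station 2 loses 15 − 12 = 3. Product = 6·3 = 18.
18 > 10, so both Band 3 is risk-dominant. Station 1's payoff there is 9.

9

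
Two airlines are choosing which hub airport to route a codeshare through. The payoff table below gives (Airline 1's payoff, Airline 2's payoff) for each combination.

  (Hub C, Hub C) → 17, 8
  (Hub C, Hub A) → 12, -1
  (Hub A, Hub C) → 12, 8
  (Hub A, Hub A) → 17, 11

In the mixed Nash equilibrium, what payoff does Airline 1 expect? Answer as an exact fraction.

29/2

Airline 2 mixes with probability q on Hub C, chosen so Airline 1 is indifferent: 17q + 12(1−q) = 12q + 17(1−q) gives q = 1/2.
Airline 1's expected payoff (from either row, since indifferent) is 17·1/2 + 12·1/2 = 29/2.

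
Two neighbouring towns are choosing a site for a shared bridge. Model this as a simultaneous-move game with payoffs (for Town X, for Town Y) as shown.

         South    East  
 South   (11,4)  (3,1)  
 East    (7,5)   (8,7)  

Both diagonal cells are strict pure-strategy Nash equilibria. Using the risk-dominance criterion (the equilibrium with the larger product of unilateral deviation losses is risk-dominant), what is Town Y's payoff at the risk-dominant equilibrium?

4

At both South: Town X loses 11 − 7 = 4 by deviating; Town Y loses 4 − 1 = 3. Product = 4·3 = 12.
At both East: Town X loses 8 − 3 = 5 by deviating; Town Y loses 7 − 5 = 2. Product = 5·2 = 10.
12 > 10, so both South is risk-dominant. Town Y's payoff there is 4.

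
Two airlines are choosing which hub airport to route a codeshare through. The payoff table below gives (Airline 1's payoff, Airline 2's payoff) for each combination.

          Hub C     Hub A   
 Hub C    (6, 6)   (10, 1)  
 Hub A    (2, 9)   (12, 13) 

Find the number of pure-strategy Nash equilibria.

Both Hub C: Airline 1 gets 6 (best alternative 2); Airline 2 gets 6 (best alternative 1). Neither deviates — NE.
Both Hub A: Airline 1 gets 12 (best alternative 10); Airline 2 gets 13 (best alternative 9). Neither deviates — NE.
(Hub C, Hub A) is not a NE: Airline 1 would switch to Hub A (12 > 10).
No other cell survives both best-response checks, so there are 2 pure NE.

2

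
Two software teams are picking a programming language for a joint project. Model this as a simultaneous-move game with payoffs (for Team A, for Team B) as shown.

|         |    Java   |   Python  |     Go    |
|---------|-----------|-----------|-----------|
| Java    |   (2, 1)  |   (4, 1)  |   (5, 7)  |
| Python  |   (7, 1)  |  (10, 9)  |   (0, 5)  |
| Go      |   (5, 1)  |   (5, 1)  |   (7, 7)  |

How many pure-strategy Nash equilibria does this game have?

Both Python: Team A gets 10 (best alternative 5); Team B gets 9 (best alternative 5). Neither deviates — NE.
Both Go: Team A gets 7 (best alternative 5); Team B gets 7 (best alternative 1). Neither deviates — NE.
Both Java is not a NE: Team A would switch to Python (7 > 2).
No other cell survives both best-response checks, so there are 2 pure NE.

2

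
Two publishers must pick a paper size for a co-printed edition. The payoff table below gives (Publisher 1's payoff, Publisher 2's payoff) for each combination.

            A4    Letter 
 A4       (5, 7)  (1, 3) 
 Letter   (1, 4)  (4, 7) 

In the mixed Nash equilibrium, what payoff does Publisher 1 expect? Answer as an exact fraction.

Publisher 2 mixes with probability q on A4, chosen so Publisher 1 is indifferent: 5q + 1(1−q) = 1q + 4(1−q) gives q = 3/7.
Publisher 1's expected payoff (from either row, since indifferent) is 5·3/7 + 1·4/7 = 19/7.

19/7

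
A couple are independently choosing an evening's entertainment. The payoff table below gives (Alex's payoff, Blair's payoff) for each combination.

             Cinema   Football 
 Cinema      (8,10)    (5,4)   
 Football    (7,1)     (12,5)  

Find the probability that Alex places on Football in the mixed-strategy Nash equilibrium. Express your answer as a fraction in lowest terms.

Alex's mix p on Cinema must make Blair indifferent between Cinema and Football.
Blair's payoff from Cinema: 10p + 1(1−p). From Football: 4p + 5(1−p).
Set equal: 6p = 4(1−p) → p = 4/10 = 2/5.
Probability on Football is 1 − 2/5 = 3/5.

3/5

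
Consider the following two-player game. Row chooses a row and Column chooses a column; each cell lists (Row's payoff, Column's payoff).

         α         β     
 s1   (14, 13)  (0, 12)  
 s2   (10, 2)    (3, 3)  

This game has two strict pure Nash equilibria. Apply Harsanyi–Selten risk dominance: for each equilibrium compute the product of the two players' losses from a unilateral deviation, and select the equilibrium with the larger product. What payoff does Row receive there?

14

At (s1, α): Row loses 14 − 10 = 4 by deviating; Column loses 13 − 12 = 1. Product = 4·1 = 4.
At (s2, β): Row loses 3 − 0 = 3 by deviating; Column loses 3 − 2 = 1. Product = 3·1 = 3.
4 > 3, so (s1, α) is risk-dominant. Row's payoff there is 14.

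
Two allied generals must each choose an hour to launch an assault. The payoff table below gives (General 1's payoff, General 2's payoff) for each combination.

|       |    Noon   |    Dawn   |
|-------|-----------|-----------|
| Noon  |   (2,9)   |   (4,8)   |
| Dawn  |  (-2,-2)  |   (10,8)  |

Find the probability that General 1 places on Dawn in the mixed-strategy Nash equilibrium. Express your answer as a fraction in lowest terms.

1/11

General 1's mix p on Noon must make General 2 indifferent between Noon and Dawn.
General 2's payoff from Noon: 9p + (-2)(1−p). From Dawn: 8p + 8(1−p).
Set equal: 1p = 10(1−p) → p = 10/11.
Probability on Dawn is 1 − 10/11 = 1/11.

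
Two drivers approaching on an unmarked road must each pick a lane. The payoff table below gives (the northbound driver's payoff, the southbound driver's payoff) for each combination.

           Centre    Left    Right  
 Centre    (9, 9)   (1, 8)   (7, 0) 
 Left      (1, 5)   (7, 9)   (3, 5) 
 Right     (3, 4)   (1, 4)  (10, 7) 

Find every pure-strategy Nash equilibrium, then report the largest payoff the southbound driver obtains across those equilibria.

Both Centre is a pure NE (the northbound driver: 9 ≥ 3; the southbound driver: 9 ≥ 8). The southbound driver gets 9.
Both Left is a pure NE (the northbound driver: 7 ≥ 1; the southbound driver: 9 ≥ 5). The southbound driver gets 9.
Both Right is a pure NE (the northbound driver: 10 ≥ 7; the southbound driver: 7 ≥ 4). The southbound driver gets 7.
Every other cell has a profitable deviation for at least one player. Highest of {9, 9, 7} is 9.

9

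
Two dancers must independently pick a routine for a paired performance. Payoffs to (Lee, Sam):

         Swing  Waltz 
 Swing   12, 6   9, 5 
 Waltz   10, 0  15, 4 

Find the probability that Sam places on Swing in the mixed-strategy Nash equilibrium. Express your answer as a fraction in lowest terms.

3/4

Sam's mix q on Swing must make Lee indifferent between Swing and Waltz.
Lee's payoff from Swing: 12q + 9(1−q). From Waltz: 10q + 15(1−q).
Set equal: 2q = 6(1−q) → q = 6/8 = 3/4.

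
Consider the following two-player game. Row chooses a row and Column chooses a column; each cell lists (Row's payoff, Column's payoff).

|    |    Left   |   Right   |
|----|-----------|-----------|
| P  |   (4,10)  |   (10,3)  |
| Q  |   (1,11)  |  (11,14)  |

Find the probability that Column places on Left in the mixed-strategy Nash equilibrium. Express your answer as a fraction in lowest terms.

1/4

Column's mix q on Left must make Row indifferent between P and Q.
Row's payoff from P: 4q + 10(1−q). From Q: 1q + 11(1−q).
Set equal: 3q = 1(1−q) → q = 1/4.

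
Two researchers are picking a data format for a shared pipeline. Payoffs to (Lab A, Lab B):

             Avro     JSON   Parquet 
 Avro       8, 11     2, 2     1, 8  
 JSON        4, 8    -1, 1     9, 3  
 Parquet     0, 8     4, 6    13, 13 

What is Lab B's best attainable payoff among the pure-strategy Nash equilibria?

13

Both Avro is a pure NE (Lab A: 8 ≥ 4; Lab B: 11 ≥ 8). Lab B gets 11.
Both Parquet is a pure NE (Lab A: 13 ≥ 9; Lab B: 13 ≥ 8). Lab B gets 13.
Every other cell has a profitable deviation for at least one player. Highest of {11, 13} is 13.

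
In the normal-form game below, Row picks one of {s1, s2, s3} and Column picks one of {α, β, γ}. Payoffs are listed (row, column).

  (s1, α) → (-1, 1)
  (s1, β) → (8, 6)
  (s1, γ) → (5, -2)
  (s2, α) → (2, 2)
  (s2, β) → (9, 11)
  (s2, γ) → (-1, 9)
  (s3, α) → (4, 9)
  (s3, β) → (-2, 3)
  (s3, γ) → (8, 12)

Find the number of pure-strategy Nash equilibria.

2

(s2, β): Row gets 9 (best alternative 8); Column gets 11 (best alternative 9). Neither deviates — NE.
(s3, γ): Row gets 8 (best alternative 5); Column gets 12 (best alternative 9). Neither deviates — NE.
(s1, α) is not a NE: Row would switch to s3 (4 > -1).
No other cell survives both best-response checks, so there are 2 pure NE.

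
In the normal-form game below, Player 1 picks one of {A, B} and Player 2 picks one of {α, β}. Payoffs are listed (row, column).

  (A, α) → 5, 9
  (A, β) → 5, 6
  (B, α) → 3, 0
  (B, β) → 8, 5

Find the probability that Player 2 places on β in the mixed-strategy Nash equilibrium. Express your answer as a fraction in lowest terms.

2/5

Player 2's mix q on α must make Player 1 indifferent between A and B.
Player 1's payoff from A: 5q + 5(1−q). From B: 3q + 8(1−q).
Set equal: 2q = 3(1−q) → q = 3/5.
Probability on β is 1 − 3/5 = 2/5.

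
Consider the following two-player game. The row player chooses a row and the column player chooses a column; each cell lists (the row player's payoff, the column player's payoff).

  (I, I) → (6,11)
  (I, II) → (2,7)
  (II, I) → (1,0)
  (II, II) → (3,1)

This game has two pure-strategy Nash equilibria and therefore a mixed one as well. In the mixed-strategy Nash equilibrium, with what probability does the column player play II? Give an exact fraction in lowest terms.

5/6

The column player's mix q on I must make the row player indifferent between I and II.
The row player's payoff from I: 6q + 2(1−q). From II: 1q + 3(1−q).
Set equal: 5q = 1(1−q) → q = 1/6.
Probability on II is 1 − 1/6 = 5/6.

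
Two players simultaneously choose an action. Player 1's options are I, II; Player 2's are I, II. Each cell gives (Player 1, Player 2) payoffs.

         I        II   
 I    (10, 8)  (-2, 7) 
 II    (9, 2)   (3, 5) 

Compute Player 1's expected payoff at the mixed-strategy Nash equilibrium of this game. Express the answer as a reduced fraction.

Player 2 mixes with probability q on I, chosen so Player 1 is indifferent: 10q + (-2)(1−q) = 9q + 3(1−q) gives q = 5/6.
Player 1's expected payoff (from either row, since indifferent) is 10·5/6 + (-2)·1/6 = 8.

8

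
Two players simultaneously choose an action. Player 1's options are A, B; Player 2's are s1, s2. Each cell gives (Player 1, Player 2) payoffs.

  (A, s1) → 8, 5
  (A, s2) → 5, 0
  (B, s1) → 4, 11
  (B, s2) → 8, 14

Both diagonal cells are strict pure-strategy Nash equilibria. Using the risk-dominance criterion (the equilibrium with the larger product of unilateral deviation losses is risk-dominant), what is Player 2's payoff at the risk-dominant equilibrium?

At (A, s1): Player 1 loses 8 − 4 = 4 by deviating; Player 2 loses 5 − 0 = 5. Product = 4·5 = 20.
At (B, s2): Player 1 loses 8 − 5 = 3 by deviating; Player 2 loses 14 − 11 = 3. Product = 3·3 = 9.
20 > 9, so (A, s1) is risk-dominant. Player 2's payoff there is 5.

5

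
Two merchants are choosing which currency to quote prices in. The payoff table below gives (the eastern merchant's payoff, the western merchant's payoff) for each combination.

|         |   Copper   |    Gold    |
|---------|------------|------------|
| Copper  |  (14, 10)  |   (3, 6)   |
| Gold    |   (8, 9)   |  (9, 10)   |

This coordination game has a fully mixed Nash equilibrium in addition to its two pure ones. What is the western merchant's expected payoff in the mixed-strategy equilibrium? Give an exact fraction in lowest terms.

46/5

The eastern merchant mixes with probability p on Copper, chosen so the western merchant is indifferent: 10p + 9(1−p) = 6p + 10(1−p) gives p = 1/5.
The western merchant's expected payoff is 10·1/5 + 9·4/5 = 46/5.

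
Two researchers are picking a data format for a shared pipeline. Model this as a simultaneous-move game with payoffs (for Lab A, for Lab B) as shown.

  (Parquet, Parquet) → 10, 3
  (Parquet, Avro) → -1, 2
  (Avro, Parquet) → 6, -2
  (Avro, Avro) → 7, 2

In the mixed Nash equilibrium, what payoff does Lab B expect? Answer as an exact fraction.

Lab A mixes with probability p on Parquet, chosen so Lab B is indifferent: 3p + (-2)(1−p) = 2p + 2(1−p) gives p = 4/5.
Lab B's expected payoff is 3·4/5 + (-2)·1/5 = 2.

2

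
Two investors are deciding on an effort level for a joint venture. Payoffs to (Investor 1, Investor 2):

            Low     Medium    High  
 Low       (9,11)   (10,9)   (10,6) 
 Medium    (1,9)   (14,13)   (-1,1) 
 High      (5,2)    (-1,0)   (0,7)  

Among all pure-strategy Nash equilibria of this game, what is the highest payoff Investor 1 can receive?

Both Low is a pure NE (Investor 1: 9 ≥ 5; Investor 2: 11 ≥ 9). Investor 1 gets 9.
Both Medium is a pure NE (Investor 1: 14 ≥ 10; Investor 2: 13 ≥ 9). Investor 1 gets 14.
Every other cell has a profitable deviation for at least one player. Highest of {9, 14} is 14.

14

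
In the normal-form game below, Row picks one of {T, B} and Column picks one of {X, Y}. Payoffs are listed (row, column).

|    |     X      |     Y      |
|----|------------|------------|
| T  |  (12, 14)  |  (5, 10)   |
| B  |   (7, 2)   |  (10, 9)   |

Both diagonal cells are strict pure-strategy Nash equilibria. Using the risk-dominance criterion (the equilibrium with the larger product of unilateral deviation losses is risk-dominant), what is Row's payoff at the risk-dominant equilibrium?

10

At (T, X): Row loses 12 − 7 = 5 by deviating; Column loses 14 − 10 = 4. Product = 5·4 = 20.
At (B, Y): Row loses 10 − 5 = 5 by deviating; Column loses 9 − 2 = 7. Product = 5·7 = 35.
35 > 20, so (B, Y) is risk-dominant. Row's payoff there is 10.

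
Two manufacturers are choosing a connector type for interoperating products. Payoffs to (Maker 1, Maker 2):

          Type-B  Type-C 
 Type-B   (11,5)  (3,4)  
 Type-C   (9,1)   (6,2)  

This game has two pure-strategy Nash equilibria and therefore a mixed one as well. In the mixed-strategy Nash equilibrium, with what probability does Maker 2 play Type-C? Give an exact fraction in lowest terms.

Maker 2's mix q on Type-B must make Maker 1 indifferent between Type-B and Type-C.
Maker 1's payoff from Type-B: 11q + 3(1−q). From Type-C: 9q + 6(1−q).
Set equal: 2q = 3(1−q) → q = 3/5.
Probability on Type-C is 1 − 3/5 = 2/5.

2/5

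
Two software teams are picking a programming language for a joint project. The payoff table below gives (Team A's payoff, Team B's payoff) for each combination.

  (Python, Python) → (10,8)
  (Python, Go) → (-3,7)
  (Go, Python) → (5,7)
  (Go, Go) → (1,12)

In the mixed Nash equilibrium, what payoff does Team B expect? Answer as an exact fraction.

Team A mixes with probability p on Python, chosen so Team B is indifferent: 8p + 7(1−p) = 7p + 12(1−p) gives p = 5/6.
Team B's expected payoff is 8·5/6 + 7·1/6 = 47/6.

47/6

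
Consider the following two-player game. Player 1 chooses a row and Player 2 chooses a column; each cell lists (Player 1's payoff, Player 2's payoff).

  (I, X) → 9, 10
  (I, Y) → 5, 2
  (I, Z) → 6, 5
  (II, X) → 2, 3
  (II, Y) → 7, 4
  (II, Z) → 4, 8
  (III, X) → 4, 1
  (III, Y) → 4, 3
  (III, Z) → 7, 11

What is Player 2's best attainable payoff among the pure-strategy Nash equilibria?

(I, X) is a pure NE (Player 1: 9 ≥ 4; Player 2: 10 ≥ 5). Player 2 gets 10.
(III, Z) is a pure NE (Player 1: 7 ≥ 6; Player 2: 11 ≥ 3). Player 2 gets 11.
Every other cell has a profitable deviation for at least one player. Highest of {10, 11} is 11.

11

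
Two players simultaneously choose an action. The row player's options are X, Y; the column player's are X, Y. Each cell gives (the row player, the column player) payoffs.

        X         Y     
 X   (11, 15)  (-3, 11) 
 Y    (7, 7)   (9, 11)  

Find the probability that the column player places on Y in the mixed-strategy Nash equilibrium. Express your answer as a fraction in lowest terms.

1/4

The column player's mix q on X must make the row player indifferent between X and Y.
The row player's payoff from X: 11q + (-3)(1−q). From Y: 7q + 9(1−q).
Set equal: 4q = 12(1−q) → q = 12/16 = 3/4.
Probability on Y is 1 − 3/4 = 1/4.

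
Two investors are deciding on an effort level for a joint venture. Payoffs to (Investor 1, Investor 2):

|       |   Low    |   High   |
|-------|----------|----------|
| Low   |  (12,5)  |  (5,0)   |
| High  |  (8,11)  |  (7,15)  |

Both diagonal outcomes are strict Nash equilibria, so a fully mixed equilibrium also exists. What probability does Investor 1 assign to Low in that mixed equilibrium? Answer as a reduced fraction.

4/9

Investor 1's mix p on Low must make Investor 2 indifferent between Low and High.
Investor 2's payoff from Low: 5p + 11(1−p). From High: 0p + 15(1−p).
Set equal: 5p = 4(1−p) → p = 4/9.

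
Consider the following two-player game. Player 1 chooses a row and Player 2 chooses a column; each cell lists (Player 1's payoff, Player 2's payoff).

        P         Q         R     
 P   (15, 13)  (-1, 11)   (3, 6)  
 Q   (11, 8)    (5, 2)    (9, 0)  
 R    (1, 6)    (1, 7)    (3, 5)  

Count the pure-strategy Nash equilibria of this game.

Both P: Player 1 gets 15 (best alternative 11); Player 2 gets 13 (best alternative 11). Neither deviates — NE.
Both Q is not a NE: Player 2 would switch to P (8 > 2).
No other cell survives both best-response checks, so there is 1 pure NE.

1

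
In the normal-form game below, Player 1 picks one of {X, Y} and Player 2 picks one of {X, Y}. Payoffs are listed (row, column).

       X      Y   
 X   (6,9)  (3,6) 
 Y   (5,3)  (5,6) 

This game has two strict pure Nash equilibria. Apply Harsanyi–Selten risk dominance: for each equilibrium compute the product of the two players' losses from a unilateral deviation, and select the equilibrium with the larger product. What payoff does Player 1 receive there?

At both X: Player 1 loses 6 − 5 = 1 by deviating; Player 2 loses 9 − 6 = 3. Product = 1·3 = 3.
At both Y: Player 1 loses 5 − 3 = 2 by deviating; Player 2 loses 6 − 3 = 3. Product = 2·3 = 6.
6 > 3, so both Y is risk-dominant. Player 1's payoff there is 5.

5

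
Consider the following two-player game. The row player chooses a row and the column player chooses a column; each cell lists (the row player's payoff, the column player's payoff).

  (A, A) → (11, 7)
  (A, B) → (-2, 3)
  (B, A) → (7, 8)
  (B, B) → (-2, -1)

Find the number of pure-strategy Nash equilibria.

Both A: the row player gets 11 (best alternative 7); the column player gets 7 (best alternative 3). Neither deviates — NE.
Both B is not a NE: the column player would switch to A (8 > -1).
No other cell survives both best-response checks, so there is 1 pure NE.

1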